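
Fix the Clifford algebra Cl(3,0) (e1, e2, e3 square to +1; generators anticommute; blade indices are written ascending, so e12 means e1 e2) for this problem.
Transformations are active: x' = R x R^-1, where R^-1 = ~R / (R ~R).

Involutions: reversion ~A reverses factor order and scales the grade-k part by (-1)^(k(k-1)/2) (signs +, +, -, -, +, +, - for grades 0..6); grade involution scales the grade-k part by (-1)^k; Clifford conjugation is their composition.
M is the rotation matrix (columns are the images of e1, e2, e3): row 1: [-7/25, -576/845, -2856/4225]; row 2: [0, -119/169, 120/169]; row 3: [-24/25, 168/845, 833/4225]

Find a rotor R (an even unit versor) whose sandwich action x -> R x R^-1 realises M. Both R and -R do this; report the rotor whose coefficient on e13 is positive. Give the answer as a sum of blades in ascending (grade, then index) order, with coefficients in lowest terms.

Method: write R = a + b12*e12 + b13*e13 + b23*e23 with a^2 + b12^2 + b13^2 + b23^2 = 1 (so R^-1 = ~R). Expanding the columns R e_j ~R gives tr M = 4a^2 - 1 and, from the antisymmetric part, M21 - M12 = -4a*b12, M13 - M31 = 4a*b13, M32 - M23 = -4a*b23.
Here tr M = -133/169, so a^2 = (1 + tr M)/4 = 9/169 and a = ±3/13. Taking a = 3/13: M21 - M12 = 576/845, M13 - M31 = 48/169, M32 - M23 = -432/845, giving b12 = -48/65, b13 = 4/13, b23 = 36/65, i.e. R = 3/13 - 48/65*e12 + 4/13*e13 + 36/65*e23.
Its e13 coefficient is already positive.
Answer: 3/13 - 48/65*e12 + 4/13*e13 + 36/65*e23. Uniqueness: Spin(3) -> SO(3) maps R and -R to the same rotation of trace -133/169; fixing the sign of the e13 coefficient removes the ambiguity.


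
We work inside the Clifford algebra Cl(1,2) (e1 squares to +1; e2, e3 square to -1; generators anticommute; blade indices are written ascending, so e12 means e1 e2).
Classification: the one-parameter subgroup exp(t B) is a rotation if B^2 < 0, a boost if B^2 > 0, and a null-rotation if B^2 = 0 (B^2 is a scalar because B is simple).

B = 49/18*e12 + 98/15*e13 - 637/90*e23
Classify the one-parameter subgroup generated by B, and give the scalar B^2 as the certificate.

B^2 term by term: the squares give (49/18)^2*(e12)^2 + (98/15)^2*(e13)^2 + (-637/90)^2*(e23)^2 = 2401/324*(+1) + 9604/225*(+1) + 405769/8100*(-1) = 0 (each basis 2-blade squares to minus the product of its generators' squares); cross terms between blades sharing an index anticommute and cancel. So B^2 = 0.
Answer: null-rotation, certificate B^2 = 0. Because 0 is invariant under every versor sandwich, the classification follows from its sign alone.


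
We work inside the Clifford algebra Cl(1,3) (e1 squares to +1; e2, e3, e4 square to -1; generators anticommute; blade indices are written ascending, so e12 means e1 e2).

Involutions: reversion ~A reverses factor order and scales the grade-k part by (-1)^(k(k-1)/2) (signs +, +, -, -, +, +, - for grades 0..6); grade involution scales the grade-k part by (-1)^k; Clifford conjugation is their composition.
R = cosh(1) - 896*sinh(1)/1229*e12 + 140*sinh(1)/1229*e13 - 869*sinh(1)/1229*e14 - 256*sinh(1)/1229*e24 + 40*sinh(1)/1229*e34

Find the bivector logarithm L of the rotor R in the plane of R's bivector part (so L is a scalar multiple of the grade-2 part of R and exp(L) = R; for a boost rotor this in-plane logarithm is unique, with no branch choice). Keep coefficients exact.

The scalar part of R is cosh(1), so cosh pins the rapidity up to sign — the sign comes from the bivector part; dividing that part by sinh of the rapidity yields the plane, and the in-plane L = rapidity * plane is unique because the two sign choices cancel.
Concretely: cosh(rapidity) = cosh(1) gives rapidity = ±1, and since rapidity/sinh(rapidity) is even the sign is immaterial: L = (rapidity/sinh(rapidity)) * <R>_2 = (1/sinh(1)) * <R>_2.
Answer: -896/1229*e12 + 140/1229*e13 - 869/1229*e14 - 256/1229*e24 + 40/1229*e34


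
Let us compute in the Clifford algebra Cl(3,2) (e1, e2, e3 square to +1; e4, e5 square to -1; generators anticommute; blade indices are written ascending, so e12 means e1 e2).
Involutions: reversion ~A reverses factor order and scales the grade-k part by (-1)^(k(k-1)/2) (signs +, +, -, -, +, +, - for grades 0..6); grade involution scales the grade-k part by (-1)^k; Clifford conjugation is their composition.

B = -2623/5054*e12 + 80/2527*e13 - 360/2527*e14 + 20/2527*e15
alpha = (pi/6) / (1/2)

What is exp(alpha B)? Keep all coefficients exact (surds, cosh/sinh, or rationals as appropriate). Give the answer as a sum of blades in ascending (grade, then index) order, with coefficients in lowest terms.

B^2 term by term: the squares give (-2623/5054)^2*(e12)^2 + (80/2527)^2*(e13)^2 + (-360/2527)^2*(e14)^2 + (20/2527)^2*(e15)^2 = 6880129/25542916*(-1) + 6400/6385729*(-1) + 129600/6385729*(+1) + 400/6385729*(+1) = -1/4 (each basis 2-blade squares to minus the product of its generators' squares); cross terms between blades sharing an index anticommute and cancel. So B^2 = -1/4.
B^2 = -1/4 — a negative square means the series sums to a rotation: l = 1/2, alpha*l = pi/6, so exp(alpha B) = cos(pi/6) + (sin(pi/6)/(1/2))*B = sqrt(3)/2 + (1)*B.
Answer: sqrt(3)/2 - 2623/5054*e12 + 80/2527*e13 - 360/2527*e14 + 20/2527*e15


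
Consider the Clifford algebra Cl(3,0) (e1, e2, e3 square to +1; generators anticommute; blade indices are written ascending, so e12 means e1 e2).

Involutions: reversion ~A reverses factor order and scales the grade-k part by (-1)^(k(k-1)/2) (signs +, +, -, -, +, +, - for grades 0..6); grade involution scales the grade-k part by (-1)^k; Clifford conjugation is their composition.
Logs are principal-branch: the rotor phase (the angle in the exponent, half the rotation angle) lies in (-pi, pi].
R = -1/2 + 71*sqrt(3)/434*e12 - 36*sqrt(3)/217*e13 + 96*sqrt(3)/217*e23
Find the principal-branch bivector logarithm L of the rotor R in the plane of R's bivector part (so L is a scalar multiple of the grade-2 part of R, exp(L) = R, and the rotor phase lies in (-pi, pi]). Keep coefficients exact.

The scalar part of R is -1/2, which fixes the principal-branch rotor phase; the unit plane is then the bivector part divided by the sine of that phase, and L is that plane scaled by the phase.
Concretely: cos(phase) = -1/2 gives phase = ±2*pi/3, and since phase/sin(phase) is even the sign is immaterial: L = (phase/sin(phase)) * <R>_2 = (4*sqrt(3)*pi/9) * <R>_2.
Answer: 142*pi/651*e12 - 48*pi/217*e13 + 128*pi/217*e23


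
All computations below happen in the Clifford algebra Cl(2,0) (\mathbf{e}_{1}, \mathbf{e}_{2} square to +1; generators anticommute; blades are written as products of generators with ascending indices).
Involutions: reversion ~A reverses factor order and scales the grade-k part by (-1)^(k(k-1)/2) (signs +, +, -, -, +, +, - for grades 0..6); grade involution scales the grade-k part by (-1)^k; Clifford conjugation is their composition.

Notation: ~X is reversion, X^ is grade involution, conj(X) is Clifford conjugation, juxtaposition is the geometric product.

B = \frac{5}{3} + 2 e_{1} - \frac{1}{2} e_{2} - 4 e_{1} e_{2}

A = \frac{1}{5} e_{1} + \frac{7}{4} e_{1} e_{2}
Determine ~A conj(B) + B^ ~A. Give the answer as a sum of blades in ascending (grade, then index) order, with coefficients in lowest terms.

first term: \frac{33}{5} - \frac{13}{24} e_{1} - \frac{27}{10} e_{2} - \frac{169}{60} e_{1} e_{2}
second term: -\frac{37}{5} + \frac{29}{24} e_{1} + \frac{43}{10} e_{2} - \frac{181}{60} e_{1} e_{2}
Answer: -\frac{4}{5} + \frac{2}{3} e_{1} + \frac{8}{5} e_{2} - \frac{35}{6} e_{1} e_{2}


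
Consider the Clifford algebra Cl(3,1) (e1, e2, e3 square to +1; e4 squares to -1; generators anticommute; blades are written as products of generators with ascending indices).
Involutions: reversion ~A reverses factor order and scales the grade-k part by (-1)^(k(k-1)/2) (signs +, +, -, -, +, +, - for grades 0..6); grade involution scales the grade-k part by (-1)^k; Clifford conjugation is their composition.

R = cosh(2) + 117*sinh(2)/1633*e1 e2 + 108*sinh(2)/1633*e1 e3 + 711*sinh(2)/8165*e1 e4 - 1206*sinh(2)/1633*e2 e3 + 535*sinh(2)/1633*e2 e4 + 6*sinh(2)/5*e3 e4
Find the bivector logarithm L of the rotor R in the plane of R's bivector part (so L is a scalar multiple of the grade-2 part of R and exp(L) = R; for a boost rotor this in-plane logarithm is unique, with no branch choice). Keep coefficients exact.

The scalar part of R is cosh(2), which fixes the rapidity magnitude through cosh (cosh is even, so it cannot fix the sign — the bivector part carries that); dividing the bivector part by sinh of the rapidity gives the plane, and L = rapidity * plane, where the joint sign ambiguity of (rapidity, plane) cancels in the product.
Concretely: cosh(rapidity) = cosh(2) gives rapidity = ±2, and since rapidity/sinh(rapidity) is even the sign is immaterial: L = (rapidity/sinh(rapidity)) * <R>_2 = (2/sinh(2)) * <R>_2.
Answer: 234/1633*e1 e2 + 216/1633*e1 e3 + 1422/8165*e1 e4 - 2412/1633*e2 e3 + 1070/1633*e2 e4 + 12/5*e3 e4


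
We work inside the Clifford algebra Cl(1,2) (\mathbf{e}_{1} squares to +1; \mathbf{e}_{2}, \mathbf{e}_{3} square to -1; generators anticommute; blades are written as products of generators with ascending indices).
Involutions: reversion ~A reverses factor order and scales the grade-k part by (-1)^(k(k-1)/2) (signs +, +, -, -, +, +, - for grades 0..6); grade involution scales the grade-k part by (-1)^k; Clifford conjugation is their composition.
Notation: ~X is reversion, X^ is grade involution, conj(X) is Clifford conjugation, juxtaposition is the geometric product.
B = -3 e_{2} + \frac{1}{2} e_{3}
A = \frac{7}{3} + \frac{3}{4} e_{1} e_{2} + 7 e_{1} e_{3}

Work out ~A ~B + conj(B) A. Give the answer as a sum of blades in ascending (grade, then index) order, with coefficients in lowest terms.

first term: \frac{5}{4} e_{1} - 7 e_{2} + \frac{7}{6} e_{3} - \frac{171}{8} e_{1} e_{2} e_{3}
second term: -\frac{5}{4} e_{1} + 7 e_{2} - \frac{7}{6} e_{3} - \frac{171}{8} e_{1} e_{2} e_{3}
Answer: -\frac{171}{4} e_{1} e_{2} e_{3}


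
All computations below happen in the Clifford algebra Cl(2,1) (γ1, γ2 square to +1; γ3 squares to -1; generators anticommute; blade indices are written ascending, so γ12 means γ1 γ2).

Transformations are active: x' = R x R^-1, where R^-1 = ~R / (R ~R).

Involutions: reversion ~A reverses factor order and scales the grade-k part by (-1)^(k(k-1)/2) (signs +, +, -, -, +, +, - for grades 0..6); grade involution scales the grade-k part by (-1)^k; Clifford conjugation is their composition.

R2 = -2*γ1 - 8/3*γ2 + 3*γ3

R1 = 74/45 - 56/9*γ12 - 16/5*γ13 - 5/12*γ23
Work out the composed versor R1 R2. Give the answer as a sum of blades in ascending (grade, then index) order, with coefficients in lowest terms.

Distribute over the terms of R2 (each basis-blade product reordered to ascending indices, repeated generators contracted through their squares):
R1 (-2*γ1) = -148/45*γ1 - 112/9*γ2 - 32/5*γ3 + 5/6*γ123
R1 (-8/3*γ2) = 448/27*γ1 - 592/135*γ2 - 10/9*γ3 - 128/15*γ123
R1 (3*γ3) = 48/5*γ1 + 5/4*γ2 + 74/15*γ3 - 56/3*γ123
Summing the partial products and collecting blades:
Answer: 3092/135*γ1 - 8413/540*γ2 - 116/45*γ3 - 791/30*γ123


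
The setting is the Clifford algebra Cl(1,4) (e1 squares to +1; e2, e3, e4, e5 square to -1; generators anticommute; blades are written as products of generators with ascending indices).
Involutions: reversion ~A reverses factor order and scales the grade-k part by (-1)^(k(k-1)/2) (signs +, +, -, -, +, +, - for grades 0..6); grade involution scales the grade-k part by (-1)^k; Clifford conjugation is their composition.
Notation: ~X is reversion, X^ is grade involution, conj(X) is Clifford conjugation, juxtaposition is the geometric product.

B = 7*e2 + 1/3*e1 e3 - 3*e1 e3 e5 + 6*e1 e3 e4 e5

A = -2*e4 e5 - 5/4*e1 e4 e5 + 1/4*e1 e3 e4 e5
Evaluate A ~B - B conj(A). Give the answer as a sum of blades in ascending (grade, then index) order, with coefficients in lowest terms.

first term: -3/2 + 15/2*e3 - 3/4*e4 + 12*e1 e3 + 15/4*e3 e4 - 1/12*e4 e5 + 6*e1 e3 e4 - 14*e2 e4 e5 + 5/12*e3 e4 e5 - 35/4*e1 e2 e4 e5 + 2/3*e1 e3 e4 e5 - 7/4*e1 e2 e3 e4 e5
second term: -3/2 - 15/2*e3 - 3/4*e4 - 12*e1 e3 + 15/4*e3 e4 + 1/12*e4 e5 - 6*e1 e3 e4 + 14*e2 e4 e5 + 5/12*e3 e4 e5 + 35/4*e1 e2 e4 e5 + 2/3*e1 e3 e4 e5 - 7/4*e1 e2 e3 e4 e5
Answer: 15*e3 + 24*e1 e3 - 1/6*e4 e5 + 12*e1 e3 e4 - 28*e2 e4 e5 - 35/2*e1 e2 e4 e5


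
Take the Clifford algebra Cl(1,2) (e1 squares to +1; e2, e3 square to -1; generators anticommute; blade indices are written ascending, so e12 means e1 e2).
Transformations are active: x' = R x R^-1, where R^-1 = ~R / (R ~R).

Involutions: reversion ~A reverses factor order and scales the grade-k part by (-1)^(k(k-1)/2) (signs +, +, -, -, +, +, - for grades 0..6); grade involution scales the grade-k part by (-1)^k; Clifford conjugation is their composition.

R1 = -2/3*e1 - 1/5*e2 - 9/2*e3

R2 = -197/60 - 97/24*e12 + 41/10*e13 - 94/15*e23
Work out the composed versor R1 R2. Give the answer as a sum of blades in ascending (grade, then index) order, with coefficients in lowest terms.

Distribute over the terms of R1 (each basis-blade product reordered to ascending indices, repeated generators contracted through their squares):
(-2/3*e1) R2 = 197/90*e1 + 97/36*e2 - 41/15*e3 + 188/45*e123
(-1/5*e2) R2 = 97/120*e1 + 197/300*e2 - 94/75*e3 + 41/50*e123
(-9/2*e3) R2 = -369/20*e1 + 141/5*e2 + 591/40*e3 + 291/16*e123
Summing the partial products and collecting blades:
Answer: -5563/360*e1 + 7099/225*e2 + 6473/600*e3 + 83467/3600*e123


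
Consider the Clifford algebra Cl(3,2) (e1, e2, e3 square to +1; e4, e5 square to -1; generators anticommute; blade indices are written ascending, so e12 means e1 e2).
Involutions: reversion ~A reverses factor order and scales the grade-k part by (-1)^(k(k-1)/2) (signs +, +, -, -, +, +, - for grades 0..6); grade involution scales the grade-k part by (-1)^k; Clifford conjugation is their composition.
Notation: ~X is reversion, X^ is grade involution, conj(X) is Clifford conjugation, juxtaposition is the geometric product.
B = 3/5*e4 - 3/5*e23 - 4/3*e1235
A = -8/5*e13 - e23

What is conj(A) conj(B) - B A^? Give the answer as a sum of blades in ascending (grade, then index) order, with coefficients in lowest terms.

first term: -3/5 - 24/25*e12 + 4/3*e15 - 32/15*e25 - 24/25*e134 - 3/5*e234
second term: -3/5 + 24/25*e12 - 4/3*e15 + 32/15*e25 - 24/25*e134 - 3/5*e234
Answer: -48/25*e12 + 8/3*e15 - 64/15*e25


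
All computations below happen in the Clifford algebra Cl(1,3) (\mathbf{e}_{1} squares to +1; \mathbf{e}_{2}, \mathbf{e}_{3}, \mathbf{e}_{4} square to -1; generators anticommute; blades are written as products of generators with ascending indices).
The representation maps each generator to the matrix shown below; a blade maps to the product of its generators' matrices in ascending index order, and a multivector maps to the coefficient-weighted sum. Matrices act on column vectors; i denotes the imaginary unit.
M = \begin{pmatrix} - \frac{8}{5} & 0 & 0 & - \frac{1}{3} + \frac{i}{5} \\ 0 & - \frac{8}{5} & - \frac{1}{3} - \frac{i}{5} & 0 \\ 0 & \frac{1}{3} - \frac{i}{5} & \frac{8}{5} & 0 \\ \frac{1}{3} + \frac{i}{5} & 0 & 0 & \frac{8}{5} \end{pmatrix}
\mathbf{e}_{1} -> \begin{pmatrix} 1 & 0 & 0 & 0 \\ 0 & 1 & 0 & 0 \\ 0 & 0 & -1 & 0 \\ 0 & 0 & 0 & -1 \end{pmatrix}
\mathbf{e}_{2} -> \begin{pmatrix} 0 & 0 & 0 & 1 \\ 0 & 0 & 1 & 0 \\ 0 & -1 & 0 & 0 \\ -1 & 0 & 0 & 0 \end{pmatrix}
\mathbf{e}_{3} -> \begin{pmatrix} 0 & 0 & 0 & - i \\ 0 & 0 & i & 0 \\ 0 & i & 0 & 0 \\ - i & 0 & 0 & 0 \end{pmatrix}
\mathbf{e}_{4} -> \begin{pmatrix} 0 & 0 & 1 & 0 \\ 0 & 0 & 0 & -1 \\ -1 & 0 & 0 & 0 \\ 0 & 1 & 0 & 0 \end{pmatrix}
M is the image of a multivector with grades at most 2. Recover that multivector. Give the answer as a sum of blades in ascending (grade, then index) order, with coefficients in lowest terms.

Method: the blade images are trace-orthogonal — tr(rho(e_A) rho(e_B)^-1) = 4 if A = B and 0 otherwise — and rho(e_A)^-1 = (e_A)^2 * rho(e_A) with (e_A)^2 = +1 or -1, so the coefficient of e_A in the preimage is (e_A)^2 * tr(M rho(e_A))/4.
Nonzero projections over blades of grade <= 2: e_{1}: (e_{1})^2 = +1, tr(M rho(e_{1})) = - \frac{32}{5}, coefficient -\frac{8}{5}; e_{2}: (e_{2})^2 = -1, tr(M rho(e_{2})) = \frac{4}{3}, coefficient -\frac{1}{3}; e_{3}: (e_{3})^2 = -1, tr(M rho(e_{3})) = \frac{4}{5}, coefficient -\frac{1}{5}. Every other blade of grade <= 2 projects to 0.
Answer: -\frac{8}{5} e_{1} - \frac{1}{3} e_{2} - \frac{1}{5} e_{3}


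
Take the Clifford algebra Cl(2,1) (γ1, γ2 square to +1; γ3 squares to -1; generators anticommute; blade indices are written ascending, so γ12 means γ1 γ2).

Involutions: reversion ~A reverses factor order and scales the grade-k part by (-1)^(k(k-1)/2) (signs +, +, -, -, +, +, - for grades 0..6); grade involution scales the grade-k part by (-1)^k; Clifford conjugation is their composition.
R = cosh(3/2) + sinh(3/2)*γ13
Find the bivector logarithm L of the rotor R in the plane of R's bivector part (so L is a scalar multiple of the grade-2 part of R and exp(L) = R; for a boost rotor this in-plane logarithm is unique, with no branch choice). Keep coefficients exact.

The scalar part of R is cosh(3/2), which determines |rapidity| via cosh; the sign lives in the bivector part, and pairing them (bivector part over sinh of the rapidity = the plane) gives the unique in-plane L = rapidity * plane.
Concretely: cosh(rapidity) = cosh(3/2) gives rapidity = ±3/2, and since rapidity/sinh(rapidity) is even the sign is immaterial: L = (rapidity/sinh(rapidity)) * <R>_2 = (3/(2*sinh(3/2))) * <R>_2.
Answer: 3/2*γ13


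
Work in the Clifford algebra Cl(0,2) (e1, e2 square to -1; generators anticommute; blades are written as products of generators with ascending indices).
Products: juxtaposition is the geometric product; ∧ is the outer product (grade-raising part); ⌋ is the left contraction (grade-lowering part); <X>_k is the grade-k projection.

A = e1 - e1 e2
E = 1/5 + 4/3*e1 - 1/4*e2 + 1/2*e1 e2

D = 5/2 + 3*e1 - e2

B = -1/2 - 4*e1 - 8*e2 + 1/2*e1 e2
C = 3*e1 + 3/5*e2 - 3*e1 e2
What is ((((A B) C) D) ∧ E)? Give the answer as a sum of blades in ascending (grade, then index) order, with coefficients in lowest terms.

step 1: 9/2 - 17/2*e1 + 7/2*e2 - 15/2*e1 e2
step 2: 9/10 + 15/2*e1 - 453/10*e2 - 291/10*e1 e2
step 3: -1311/20 - 153/20*e1 - 4029/20*e2 + 1113/20*e1 e2
step 4: -1311/100 - 8893/100*e1 - 9561/400*e2 + 99547/400*e1 e2
Answer: -1311/100 - 8893/100*e1 - 9561/400*e2 + 99547/400*e1 e2


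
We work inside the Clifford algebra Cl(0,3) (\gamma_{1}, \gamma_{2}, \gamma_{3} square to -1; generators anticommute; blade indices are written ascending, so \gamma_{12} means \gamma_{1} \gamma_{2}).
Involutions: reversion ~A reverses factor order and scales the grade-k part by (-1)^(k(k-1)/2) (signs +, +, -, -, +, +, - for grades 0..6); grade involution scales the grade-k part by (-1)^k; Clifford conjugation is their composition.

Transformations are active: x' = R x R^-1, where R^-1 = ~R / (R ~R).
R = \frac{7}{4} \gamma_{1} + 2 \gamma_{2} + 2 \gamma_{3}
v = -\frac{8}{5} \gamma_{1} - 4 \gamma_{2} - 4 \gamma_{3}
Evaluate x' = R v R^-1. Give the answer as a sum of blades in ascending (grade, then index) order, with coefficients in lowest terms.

~R = \frac{7}{4} \gamma_{1} + 2 \gamma_{2} + 2 \gamma_{3}, and R ~R = -\frac{177}{16}, so R^-1 = ~R / (-\frac{177}{16}).
R v = \frac{94}{5} - \frac{19}{5} \gamma_{12} - \frac{19}{5} \gamma_{13}
Answer: -\frac{3848}{885} \gamma_{1} - \frac{2476}{885} \gamma_{2} - \frac{2476}{885} \gamma_{3}


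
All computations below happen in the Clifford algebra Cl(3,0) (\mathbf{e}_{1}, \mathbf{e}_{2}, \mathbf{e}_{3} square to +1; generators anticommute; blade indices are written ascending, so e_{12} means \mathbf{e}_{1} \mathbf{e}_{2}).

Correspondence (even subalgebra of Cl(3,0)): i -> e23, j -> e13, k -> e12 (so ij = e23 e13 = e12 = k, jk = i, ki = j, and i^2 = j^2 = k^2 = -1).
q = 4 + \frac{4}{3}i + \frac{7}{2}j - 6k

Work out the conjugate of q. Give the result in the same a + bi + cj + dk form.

In blades: q = 4 - 6 e_{12} + \frac{7}{2} e_{13} + \frac{4}{3} e_{23}.
Quaternion conjugation is reversion on the even subalgebra: the scalar is fixed and every grade-2 blade flips sign, giving 4 + 6 e_{12} - \frac{7}{2} e_{13} - \frac{4}{3} e_{23}; translating back:
Answer: 4 - \frac{4}{3}i - \frac{7}{2}j + 6k


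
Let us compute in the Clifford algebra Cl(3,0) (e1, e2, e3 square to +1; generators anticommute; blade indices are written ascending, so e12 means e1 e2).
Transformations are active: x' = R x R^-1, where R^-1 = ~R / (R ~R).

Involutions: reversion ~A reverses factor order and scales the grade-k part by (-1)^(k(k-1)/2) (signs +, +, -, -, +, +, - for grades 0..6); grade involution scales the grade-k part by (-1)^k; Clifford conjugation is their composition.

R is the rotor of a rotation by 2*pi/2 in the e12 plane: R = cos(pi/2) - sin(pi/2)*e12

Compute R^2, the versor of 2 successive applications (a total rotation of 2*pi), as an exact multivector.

Rotor phase runs at HALF the rotation angle; powers of one rotor simply add phase, so after 2 steps in e12 the phase is 2*pi/2 = pi and R^2 = cos(pi) - sin(pi)*e12.
cos(pi) = -1 and sin(pi) = 0, so R^2 = -1. The total rotation 2*pi is 1 full turn, so every vector returns to itself, yet the rotor is -1, on the OTHER sheet of the double cover (an odd number of 2*pi turns).
Answer: -1


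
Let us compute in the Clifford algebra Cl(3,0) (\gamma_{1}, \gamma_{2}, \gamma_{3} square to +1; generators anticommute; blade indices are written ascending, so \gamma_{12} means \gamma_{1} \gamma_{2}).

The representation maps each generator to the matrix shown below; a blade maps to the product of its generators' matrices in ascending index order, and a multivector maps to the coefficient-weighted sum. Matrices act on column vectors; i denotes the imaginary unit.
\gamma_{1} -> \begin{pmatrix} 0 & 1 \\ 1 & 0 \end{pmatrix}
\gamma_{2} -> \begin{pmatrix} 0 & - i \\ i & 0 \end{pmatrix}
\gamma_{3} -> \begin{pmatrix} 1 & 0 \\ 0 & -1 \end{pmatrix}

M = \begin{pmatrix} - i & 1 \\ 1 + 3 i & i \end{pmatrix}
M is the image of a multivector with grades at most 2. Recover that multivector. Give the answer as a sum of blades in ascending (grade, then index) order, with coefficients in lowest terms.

Method: 1, rho(\gamma_{1}), rho(\gamma_{2}), rho(\gamma_{3}) form a trace-orthogonal basis of the 2x2 complex matrices (tr(X Y) = 2 if X = Y, else 0), so M = m0*1 + m1*rho(\gamma_{1}) + m2*rho(\gamma_{2}) + m3*rho(\gamma_{3}) with m0 = tr(M)/2 = 0, m1 = tr(M rho(\gamma_{1}))/2 = 1 + \frac{3 i}{2}, m2 = tr(M rho(\gamma_{2}))/2 = \frac{3}{2}, m3 = tr(M rho(\gamma_{3}))/2 = - i.
Multiplying table entries, the bivector images are rho(\gamma_{12}) = i*rho(\gamma_{3}), rho(\gamma_{13}) = -i*rho(\gamma_{2}), rho(\gamma_{23}) = i*rho(\gamma_{1}); with real blade coefficients the real parts of m0..m3 are the coefficients of 1, \gamma_{1}, \gamma_{2}, \gamma_{3} and the imaginary parts give the bivectors (\gamma_{23}: Im m1, \gamma_{13}: -Im m2, \gamma_{12}: Im m3).
Answer: \gamma_{1} + \frac{3}{2} \gamma_{2} - \gamma_{12} + \frac{3}{2} \gamma_{23}


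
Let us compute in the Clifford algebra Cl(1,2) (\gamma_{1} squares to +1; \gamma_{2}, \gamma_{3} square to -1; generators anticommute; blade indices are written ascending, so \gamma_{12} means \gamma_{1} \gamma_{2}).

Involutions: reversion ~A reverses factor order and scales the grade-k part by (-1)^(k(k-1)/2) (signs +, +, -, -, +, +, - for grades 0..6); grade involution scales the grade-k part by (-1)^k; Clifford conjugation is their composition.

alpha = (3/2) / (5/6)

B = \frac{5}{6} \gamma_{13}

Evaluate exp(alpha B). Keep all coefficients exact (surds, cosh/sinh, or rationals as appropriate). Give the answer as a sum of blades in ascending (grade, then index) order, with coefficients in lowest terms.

B^2 = (\frac{5}{6})^2*(\gamma_{13})^2 = \frac{25}{36}*(+1) = \frac{25}{36} (a basis 2-blade squares to minus the product of its generators' squares).
B^2 = \frac{25}{36} — the series telescopes hyperbolically here: l = \frac{5}{6}, alpha*l = \frac{3}{2}, so exp(alpha B) = cosh(\frac{3}{2}) + (sinh(\frac{3}{2})/(\frac{5}{6}))*B = \cosh{\left(\frac{3}{2} \right)} + (\frac{6 \sinh{\left(\frac{3}{2} \right)}}{5})*B.
Answer: \cosh{\left(\frac{3}{2} \right)} + \sinh{\left(\frac{3}{2} \right)} \gamma_{13}


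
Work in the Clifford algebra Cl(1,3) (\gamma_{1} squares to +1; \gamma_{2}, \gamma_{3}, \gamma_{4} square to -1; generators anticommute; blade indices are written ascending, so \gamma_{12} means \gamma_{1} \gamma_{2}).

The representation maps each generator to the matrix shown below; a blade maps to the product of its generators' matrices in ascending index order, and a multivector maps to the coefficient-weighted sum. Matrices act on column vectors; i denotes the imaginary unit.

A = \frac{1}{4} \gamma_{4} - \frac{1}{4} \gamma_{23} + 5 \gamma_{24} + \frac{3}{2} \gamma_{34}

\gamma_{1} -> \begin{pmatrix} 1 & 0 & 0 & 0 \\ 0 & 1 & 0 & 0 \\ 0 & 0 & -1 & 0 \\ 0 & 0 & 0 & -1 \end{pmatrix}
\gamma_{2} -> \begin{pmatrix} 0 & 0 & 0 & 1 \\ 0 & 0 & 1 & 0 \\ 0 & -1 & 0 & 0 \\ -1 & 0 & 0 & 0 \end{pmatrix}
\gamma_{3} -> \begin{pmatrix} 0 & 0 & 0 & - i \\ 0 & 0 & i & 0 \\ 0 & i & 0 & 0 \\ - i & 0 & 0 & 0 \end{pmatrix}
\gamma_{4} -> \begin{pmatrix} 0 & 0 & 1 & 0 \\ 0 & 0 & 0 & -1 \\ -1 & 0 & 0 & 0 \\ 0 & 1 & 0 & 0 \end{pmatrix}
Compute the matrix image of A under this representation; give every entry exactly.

Bivector images (products of the table entries): rho(\gamma_{23}) = rho(\gamma_{2})rho(\gamma_{3}) = \begin{pmatrix} - i & 0 & 0 & 0 \\ 0 & i & 0 & 0 \\ 0 & 0 & - i & 0 \\ 0 & 0 & 0 & i \end{pmatrix}; rho(\gamma_{24}) = rho(\gamma_{2})rho(\gamma_{4}) = \begin{pmatrix} 0 & 1 & 0 & 0 \\ -1 & 0 & 0 & 0 \\ 0 & 0 & 0 & 1 \\ 0 & 0 & -1 & 0 \end{pmatrix}; rho(\gamma_{34}) = rho(\gamma_{3})rho(\gamma_{4}) = \begin{pmatrix} 0 & - i & 0 & 0 \\ - i & 0 & 0 & 0 \\ 0 & 0 & 0 & - i \\ 0 & 0 & - i & 0 \end{pmatrix}.
M = (\frac{1}{4})*rho(\gamma_{4}) + (-\frac{1}{4})*rho(\gamma_{23}) + (5)*rho(\gamma_{24}) + (\frac{3}{2})*rho(\gamma_{34}), summed entrywise:
Answer: \begin{pmatrix} \frac{i}{4} & 5 - \frac{3 i}{2} & \frac{1}{4} & 0 \\ -5 - \frac{3 i}{2} & - \frac{i}{4} & 0 & - \frac{1}{4} \\ - \frac{1}{4} & 0 & \frac{i}{4} & 5 - \frac{3 i}{2} \\ 0 & \frac{1}{4} & -5 - \frac{3 i}{2} & - \frac{i}{4} \end{pmatrix}


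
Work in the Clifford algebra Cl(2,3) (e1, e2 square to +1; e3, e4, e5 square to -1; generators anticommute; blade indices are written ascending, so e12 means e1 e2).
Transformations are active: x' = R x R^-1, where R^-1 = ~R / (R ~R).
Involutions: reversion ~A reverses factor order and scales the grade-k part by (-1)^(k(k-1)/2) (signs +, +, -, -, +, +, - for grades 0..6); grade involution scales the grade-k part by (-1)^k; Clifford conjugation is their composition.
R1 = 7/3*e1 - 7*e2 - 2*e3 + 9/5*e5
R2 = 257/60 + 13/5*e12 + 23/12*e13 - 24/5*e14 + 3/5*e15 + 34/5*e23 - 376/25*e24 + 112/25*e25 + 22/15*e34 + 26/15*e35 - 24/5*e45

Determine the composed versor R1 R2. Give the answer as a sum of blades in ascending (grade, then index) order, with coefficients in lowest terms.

Distribute over the terms of R1 (each basis-blade product reordered to ascending indices, repeated generators contracted through their squares):
(7/3*e1) R2 = 1799/180*e1 + 91/15*e2 + 161/36*e3 - 56/5*e4 + 7/5*e5 + 238/15*e123 - 2632/75*e124 + 784/75*e125 + 154/45*e134 + 182/45*e135 - 56/5*e145
(-7*e2) R2 = 91/5*e1 - 1799/60*e2 - 238/5*e3 + 2632/25*e4 - 784/25*e5 + 161/12*e123 - 168/5*e124 + 21/5*e125 - 154/15*e234 - 182/15*e235 + 168/5*e245
(-2*e3) R2 = -23/6*e1 - 68/5*e2 - 257/30*e3 + 44/15*e4 + 52/15*e5 - 26/5*e123 - 48/5*e134 + 6/5*e135 - 752/25*e234 + 224/25*e235 + 48/5*e345
(9/5*e5) R2 = 27/25*e1 + 1008/125*e2 + 78/25*e3 - 216/25*e4 + 771/100*e5 + 117/25*e125 + 69/20*e135 - 216/25*e145 + 306/25*e235 - 3384/125*e245 + 66/25*e345
Summing the partial products and collecting blades:
Answer: 22897/900*e1 - 44179/1500*e2 - 43717/900*e3 + 6628/75*e4 - 1127/60*e5 + 289/12*e123 - 5152/75*e124 + 58/3*e125 - 278/45*e134 + 313/36*e135 - 496/25*e145 - 3026/75*e234 + 136/15*e235 + 816/125*e245 + 306/25*e345


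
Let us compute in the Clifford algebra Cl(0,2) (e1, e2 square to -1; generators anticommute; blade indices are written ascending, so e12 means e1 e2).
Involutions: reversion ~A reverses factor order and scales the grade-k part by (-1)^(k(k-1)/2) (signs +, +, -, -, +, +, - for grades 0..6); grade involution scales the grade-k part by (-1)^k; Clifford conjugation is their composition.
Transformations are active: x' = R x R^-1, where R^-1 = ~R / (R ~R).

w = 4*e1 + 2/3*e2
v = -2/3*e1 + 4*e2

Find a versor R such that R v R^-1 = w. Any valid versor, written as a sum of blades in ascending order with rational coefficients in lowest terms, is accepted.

A norm check does it: q(v) = q(w) = -148/9, hence R = v + w = 10/3*e1 + 14/3*e2 realises the map — parallel part kept, (v - w)/2 negated, v carried to w.
Answer: 10/3*e1 + 14/3*e2


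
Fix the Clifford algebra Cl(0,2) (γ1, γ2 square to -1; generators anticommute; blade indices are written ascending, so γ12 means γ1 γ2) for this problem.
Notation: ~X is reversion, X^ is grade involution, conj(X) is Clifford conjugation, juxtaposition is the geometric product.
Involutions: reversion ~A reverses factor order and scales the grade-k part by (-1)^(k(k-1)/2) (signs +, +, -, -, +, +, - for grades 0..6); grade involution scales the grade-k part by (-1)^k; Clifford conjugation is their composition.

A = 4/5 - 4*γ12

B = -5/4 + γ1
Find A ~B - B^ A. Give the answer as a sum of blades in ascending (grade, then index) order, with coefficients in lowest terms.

first term: -1 + 4/5*γ1 - 4*γ2 + 5*γ12
second term: -1 - 4/5*γ1 - 4*γ2 + 5*γ12
Answer: 8/5*γ1


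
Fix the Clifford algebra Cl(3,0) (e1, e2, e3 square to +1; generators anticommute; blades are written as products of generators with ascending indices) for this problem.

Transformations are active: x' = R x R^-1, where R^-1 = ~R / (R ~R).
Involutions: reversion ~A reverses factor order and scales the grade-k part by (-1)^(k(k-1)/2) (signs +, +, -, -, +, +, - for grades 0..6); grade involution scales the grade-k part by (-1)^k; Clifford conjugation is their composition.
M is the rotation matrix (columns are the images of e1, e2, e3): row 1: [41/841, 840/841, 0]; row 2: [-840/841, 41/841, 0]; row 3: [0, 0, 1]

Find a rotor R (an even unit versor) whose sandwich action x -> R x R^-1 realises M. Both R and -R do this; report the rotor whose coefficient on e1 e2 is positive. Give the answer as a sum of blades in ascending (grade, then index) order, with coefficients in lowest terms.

Method: write R = a + b12*e1 e2 + b13*e1 e3 + b23*e2 e3 with a^2 + b12^2 + b13^2 + b23^2 = 1 (so R^-1 = ~R). Expanding the columns R e_j ~R gives tr M = 4a^2 - 1 and, from the antisymmetric part, M21 - M12 = -4a*b12, M13 - M31 = 4a*b13, M32 - M23 = -4a*b23.
Here tr M = 923/841, so a^2 = (1 + tr M)/4 = 441/841 and a = ±21/29. Taking a = 21/29: M21 - M12 = -1680/841, M13 - M31 = 0, M32 - M23 = 0, giving b12 = 20/29, b13 = 0, b23 = 0, i.e. R = 21/29 + 20/29*e1 e2.
Its e1 e2 coefficient is already positive.
Answer: 21/29 + 20/29*e1 e2. Why the constraint matters: R and -R act identically through the sandwich — M has trace 923/841 either way — so only the sign condition on e1 e2 picks one of the two preimages.


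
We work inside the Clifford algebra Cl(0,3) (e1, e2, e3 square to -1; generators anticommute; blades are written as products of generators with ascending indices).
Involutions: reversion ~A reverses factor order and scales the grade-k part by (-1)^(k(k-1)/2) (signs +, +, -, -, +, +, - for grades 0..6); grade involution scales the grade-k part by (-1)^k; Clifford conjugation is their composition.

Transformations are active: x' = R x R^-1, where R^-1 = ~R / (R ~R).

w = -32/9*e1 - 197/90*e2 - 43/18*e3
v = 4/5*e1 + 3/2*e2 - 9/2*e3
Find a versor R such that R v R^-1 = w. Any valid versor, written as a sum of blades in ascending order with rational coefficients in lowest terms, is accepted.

Key observation: q(v) = q(w) = -1157/50 (sandwiches preserve the norm), so R = v + w = -124/45*e1 - 31/45*e2 - 62/9*e3 works whenever it is invertible — the component of v along it is kept and (v - w)/2 reverses, sending v to w.
Answer: -124/45*e1 - 31/45*e2 - 62/9*e3


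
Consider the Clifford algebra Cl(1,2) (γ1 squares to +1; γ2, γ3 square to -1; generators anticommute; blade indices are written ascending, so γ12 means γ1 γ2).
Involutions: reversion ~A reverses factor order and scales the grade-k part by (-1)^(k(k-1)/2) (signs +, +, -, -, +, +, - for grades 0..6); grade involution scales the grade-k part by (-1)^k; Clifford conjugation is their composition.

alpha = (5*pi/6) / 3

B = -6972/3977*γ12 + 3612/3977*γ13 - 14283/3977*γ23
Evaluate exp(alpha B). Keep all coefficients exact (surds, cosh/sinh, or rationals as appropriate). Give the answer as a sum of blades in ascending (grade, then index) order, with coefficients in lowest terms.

B^2 term by term: the squares give (-6972/3977)^2*(γ12)^2 + (3612/3977)^2*(γ13)^2 + (-14283/3977)^2*(γ23)^2 = 48608784/15816529*(+1) + 13046544/15816529*(+1) + 204004089/15816529*(-1) = -9 (each basis 2-blade squares to minus the product of its generators' squares); cross terms between blades sharing an index anticommute and cancel. So B^2 = -9.
B^2 = -9 — the negative square puts this in the circular regime; l = 3, alpha*l = 5*pi/6, so exp(alpha B) = cos(5*pi/6) + (sin(5*pi/6)/3)*B = -sqrt(3)/2 + (1/6)*B.
Answer: -sqrt(3)/2 - 1162/3977*γ12 + 602/3977*γ13 - 4761/7954*γ23


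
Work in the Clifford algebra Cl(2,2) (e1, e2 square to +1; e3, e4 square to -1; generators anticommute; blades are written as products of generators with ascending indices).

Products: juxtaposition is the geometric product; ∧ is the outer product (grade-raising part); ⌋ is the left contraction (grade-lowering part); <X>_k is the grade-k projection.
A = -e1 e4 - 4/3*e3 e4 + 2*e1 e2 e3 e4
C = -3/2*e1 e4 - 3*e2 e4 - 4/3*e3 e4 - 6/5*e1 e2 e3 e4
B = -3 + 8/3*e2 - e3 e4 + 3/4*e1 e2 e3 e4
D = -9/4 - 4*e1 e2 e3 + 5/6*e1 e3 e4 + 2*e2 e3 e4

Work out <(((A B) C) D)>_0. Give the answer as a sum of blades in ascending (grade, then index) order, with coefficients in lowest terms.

step 1: 1/6 + 3*e1 e2 + e1 e3 + 3*e1 e4 - 3/4*e2 e3 + 4*e3 e4 + 8/3*e1 e2 e4 + 16/3*e1 e3 e4 - 32/9*e2 e3 e4 - 6*e1 e2 e3 e4
step 2: 241/30 + 152/45*e1 + 764/135*e2 + 8/15*e3 - 61/5*e1 e2 - 16*e1 e3 - 421/60*e1 e4 + 87/5*e2 e3 + 21/5*e2 e4 + 473/180*e3 e4 + 160/9*e1 e2 e3 - 3/40*e1 e2 e3 e4
step 3: -32107/360 - 85579/1080*e1 - 59077/720*e2 - 18919/360*e3 + 127/6*e4 + 355/12*e1 e2 + 7916/135*e1 e3 + 4143/80*e1 e4 - 9479/180*e2 e3 - 12527/540*e2 e4 + 1973/240*e3 e4 - 273/5*e1 e2 e3 - 5131/90*e1 e2 e4 - 6211/180*e1 e3 e4 - 11/6*e2 e3 e4 + 28619/12960*e1 e2 e3 e4
step 4: -32107/360
Answer: -32107/360


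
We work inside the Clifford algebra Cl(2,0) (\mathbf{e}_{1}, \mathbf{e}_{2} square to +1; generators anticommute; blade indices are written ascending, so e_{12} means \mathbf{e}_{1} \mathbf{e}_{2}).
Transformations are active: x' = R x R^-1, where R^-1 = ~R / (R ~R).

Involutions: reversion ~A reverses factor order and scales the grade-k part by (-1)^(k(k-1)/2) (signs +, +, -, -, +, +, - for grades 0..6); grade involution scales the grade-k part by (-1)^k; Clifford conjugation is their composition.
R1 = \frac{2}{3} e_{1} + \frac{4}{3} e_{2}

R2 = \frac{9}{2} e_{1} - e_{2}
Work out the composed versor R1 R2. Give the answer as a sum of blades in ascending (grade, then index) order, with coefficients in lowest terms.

Distribute over the terms of R1 (each basis-blade product reordered to ascending indices, repeated generators contracted through their squares):
(\frac{2}{3} e_{1}) R2 = 3 - \frac{2}{3} e_{12}
(\frac{4}{3} e_{2}) R2 = -\frac{4}{3} - 6 e_{12}
Summing the partial products and collecting blades:
Answer: \frac{5}{3} - \frac{20}{3} e_{12}


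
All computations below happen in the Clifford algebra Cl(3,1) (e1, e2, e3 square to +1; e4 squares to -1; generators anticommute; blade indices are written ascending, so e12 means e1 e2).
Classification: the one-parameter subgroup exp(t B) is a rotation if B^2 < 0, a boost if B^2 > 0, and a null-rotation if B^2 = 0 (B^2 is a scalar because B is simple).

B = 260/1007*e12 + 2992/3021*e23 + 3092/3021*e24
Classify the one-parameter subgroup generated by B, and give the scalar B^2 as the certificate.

B^2 term by term: the squares give (260/1007)^2*(e12)^2 + (2992/3021)^2*(e23)^2 + (3092/3021)^2*(e24)^2 = 67600/1014049*(-1) + 8952064/9126441*(-1) + 9560464/9126441*(+1) = 0 (each basis 2-blade squares to minus the product of its generators' squares); cross terms between blades sharing an index anticommute and cancel. So B^2 = 0.
Answer: null-rotation, certificate B^2 = 0. No conjugation can change B^2 = 0; the sign gives the class.


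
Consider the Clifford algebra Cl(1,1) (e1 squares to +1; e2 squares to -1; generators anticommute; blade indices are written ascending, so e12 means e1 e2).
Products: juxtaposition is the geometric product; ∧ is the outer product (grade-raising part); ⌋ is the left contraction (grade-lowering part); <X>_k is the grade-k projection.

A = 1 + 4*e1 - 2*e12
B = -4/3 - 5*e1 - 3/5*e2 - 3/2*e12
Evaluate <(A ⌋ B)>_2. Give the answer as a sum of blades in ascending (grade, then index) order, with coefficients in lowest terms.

step 1: -55/3 - 5*e1 - 33/5*e2 - 3/2*e12
step 2: -3/2*e12
Answer: -3/2*e12


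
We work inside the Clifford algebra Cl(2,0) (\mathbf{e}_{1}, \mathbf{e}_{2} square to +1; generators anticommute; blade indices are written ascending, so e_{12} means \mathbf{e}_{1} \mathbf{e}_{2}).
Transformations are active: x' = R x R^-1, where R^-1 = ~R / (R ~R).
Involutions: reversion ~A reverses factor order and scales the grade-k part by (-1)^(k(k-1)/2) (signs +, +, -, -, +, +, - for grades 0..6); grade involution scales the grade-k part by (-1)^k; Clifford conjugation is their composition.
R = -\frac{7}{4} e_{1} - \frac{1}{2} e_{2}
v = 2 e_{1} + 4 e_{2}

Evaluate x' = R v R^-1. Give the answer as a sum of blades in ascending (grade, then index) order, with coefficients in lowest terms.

~R = -\frac{7}{4} e_{1} - \frac{1}{2} e_{2}, and R ~R = \frac{53}{16}, so R^-1 = ~R / (\frac{53}{16}).
R v = -\frac{11}{2} - 6 e_{12}
Answer: \frac{202}{53} e_{1} - \frac{124}{53} e_{2}


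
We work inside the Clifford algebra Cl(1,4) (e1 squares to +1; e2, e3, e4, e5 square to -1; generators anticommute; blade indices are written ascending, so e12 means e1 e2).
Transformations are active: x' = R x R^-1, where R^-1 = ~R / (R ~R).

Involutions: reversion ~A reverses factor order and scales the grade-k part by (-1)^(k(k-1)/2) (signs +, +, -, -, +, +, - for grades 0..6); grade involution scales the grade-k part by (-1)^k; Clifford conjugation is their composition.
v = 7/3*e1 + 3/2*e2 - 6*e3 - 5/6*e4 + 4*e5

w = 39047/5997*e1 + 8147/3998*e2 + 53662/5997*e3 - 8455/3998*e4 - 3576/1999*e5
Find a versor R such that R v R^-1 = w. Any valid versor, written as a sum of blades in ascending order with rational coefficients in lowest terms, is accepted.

Here q(v) = q(w) = -99/2; the classical choice R = v + w = 17680/1999*e1 + 7072/1999*e2 + 17680/5997*e3 - 17680/5997*e4 + 4420/1999*e5 then realises v -> w under the sandwich.
Answer: 17680/1999*e1 + 7072/1999*e2 + 17680/5997*e3 - 17680/5997*e4 + 4420/1999*e5


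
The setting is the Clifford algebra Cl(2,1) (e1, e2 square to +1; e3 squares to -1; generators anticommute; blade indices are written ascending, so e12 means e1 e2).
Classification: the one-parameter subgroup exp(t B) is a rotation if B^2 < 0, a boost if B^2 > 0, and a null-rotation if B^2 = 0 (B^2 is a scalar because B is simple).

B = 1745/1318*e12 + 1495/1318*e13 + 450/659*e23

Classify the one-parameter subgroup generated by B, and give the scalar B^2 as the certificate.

B^2 term by term: the squares give (1745/1318)^2*(e12)^2 + (1495/1318)^2*(e13)^2 + (450/659)^2*(e23)^2 = 3045025/1737124*(-1) + 2235025/1737124*(+1) + 202500/434281*(+1) = 0 (each basis 2-blade squares to minus the product of its generators' squares); cross terms between blades sharing an index anticommute and cancel. So B^2 = 0.
Answer: null-rotation, certificate B^2 = 0. Certificate logic: 0 is a conjugation-invariant scalar, so its sign fixes rotation versus boost versus null-rotation outright.
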